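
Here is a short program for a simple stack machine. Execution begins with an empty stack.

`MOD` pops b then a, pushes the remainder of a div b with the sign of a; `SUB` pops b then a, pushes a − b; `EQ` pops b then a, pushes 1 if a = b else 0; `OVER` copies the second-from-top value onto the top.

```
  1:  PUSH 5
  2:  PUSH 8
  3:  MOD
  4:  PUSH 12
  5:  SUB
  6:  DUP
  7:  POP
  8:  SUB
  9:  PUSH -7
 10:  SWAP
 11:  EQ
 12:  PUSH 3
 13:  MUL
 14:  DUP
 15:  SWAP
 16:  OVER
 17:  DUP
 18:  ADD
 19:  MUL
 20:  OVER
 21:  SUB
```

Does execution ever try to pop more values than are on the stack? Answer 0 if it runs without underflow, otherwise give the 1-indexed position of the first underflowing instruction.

8

PUSH 5  → [5]
PUSH 8  → [5, 8]
MOD     → [5]
PUSH 12 → [5, 12]
SUB     → [-7]
DUP     → [-7, -7]
POP     → [-7]
SUB  — needs 2 operands, stack has 1 → underflow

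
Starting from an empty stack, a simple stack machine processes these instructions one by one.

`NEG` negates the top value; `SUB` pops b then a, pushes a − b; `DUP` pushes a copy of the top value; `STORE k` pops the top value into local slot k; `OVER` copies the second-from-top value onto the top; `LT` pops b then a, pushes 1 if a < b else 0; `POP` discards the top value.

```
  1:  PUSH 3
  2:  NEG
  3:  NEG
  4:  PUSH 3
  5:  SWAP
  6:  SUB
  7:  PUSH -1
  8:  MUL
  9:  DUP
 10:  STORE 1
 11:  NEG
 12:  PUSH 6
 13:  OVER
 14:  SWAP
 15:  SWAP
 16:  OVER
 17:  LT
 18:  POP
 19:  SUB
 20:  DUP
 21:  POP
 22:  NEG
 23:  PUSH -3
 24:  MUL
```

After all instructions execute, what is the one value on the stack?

-18

PUSH 3  : [3]
NEG     : [-3]
NEG     : [3]
PUSH 3  : [3, 3]
SWAP    : [3, 3]
SUB     : [0]
PUSH -1 : [0, -1]
MUL     : [0]
DUP     : [0, 0]
STORE 1 : [0]
NEG     : [0]
PUSH 6  : [0, 6]
OVER    : [0, 6, 0]
SWAP    : [0, 0, 6]
SWAP    : [0, 6, 0]
OVER    : [0, 6, 0, 6]
LT      : [0, 6, 1]
POP     : [0, 6]
SUB     : [-6]
DUP     : [-6, -6]
POP     : [-6]
NEG     : [6]
PUSH -3 : [6, -3]
MUL     : [-18]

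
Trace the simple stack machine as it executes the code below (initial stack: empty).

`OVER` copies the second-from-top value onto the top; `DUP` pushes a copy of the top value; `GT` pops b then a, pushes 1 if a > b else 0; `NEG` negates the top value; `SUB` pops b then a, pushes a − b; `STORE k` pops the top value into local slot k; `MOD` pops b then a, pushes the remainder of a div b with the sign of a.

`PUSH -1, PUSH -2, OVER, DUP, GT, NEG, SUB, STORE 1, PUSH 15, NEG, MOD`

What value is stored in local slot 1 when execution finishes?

PUSH -1 -> -1
PUSH -2 -> -1 -2
OVER    -> -1 -2 -1
DUP     -> -1 -2 -1 -1
GT      -> -1 -2 0
NEG     -> -1 -2 0
SUB     -> -1 -2
STORE 1 -> -1
PUSH 15 -> -1 15
NEG     -> -1 -15
MOD     -> -1

-2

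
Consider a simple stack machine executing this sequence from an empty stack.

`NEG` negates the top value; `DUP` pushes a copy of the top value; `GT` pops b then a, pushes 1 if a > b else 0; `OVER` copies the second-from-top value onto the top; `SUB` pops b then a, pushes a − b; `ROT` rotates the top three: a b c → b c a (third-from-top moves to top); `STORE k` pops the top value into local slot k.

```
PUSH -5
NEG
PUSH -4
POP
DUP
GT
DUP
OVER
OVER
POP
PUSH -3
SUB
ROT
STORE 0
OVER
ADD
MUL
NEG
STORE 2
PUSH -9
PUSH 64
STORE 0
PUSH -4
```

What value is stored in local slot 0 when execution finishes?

PUSH -5 -> -5
NEG     -> 5
PUSH -4 -> 5 -4
POP     -> 5
DUP     -> 5 5
GT      -> 0
DUP     -> 0 0
OVER    -> 0 0 0
OVER    -> 0 0 0 0
POP     -> 0 0 0
PUSH -3 -> 0 0 0 -3
SUB     -> 0 0 3
ROT     -> 0 3 0
STORE 0 -> 0 3
OVER    -> 0 3 0
ADD     -> 0 3
MUL     -> 0
NEG     -> 0
STORE 2 -> (empty)
PUSH -9 -> -9
PUSH 64 -> -9 64
STORE 0 -> -9
PUSH -4 -> -9 -4

64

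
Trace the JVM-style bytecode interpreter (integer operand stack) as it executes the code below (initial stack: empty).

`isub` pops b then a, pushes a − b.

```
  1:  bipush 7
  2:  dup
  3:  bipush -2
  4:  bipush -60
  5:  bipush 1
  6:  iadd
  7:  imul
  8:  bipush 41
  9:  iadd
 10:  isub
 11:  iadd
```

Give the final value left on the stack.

-145

bipush 7    7
dup         7 7
bipush -2   7 7 -2
bipush -60  7 7 -2 -60
bipush 1    7 7 -2 -60 1
iadd        7 7 -2 -59
imul        7 7 118
bipush 41   7 7 118 41
iadd        7 7 159
isub        7 -152
iadd        -145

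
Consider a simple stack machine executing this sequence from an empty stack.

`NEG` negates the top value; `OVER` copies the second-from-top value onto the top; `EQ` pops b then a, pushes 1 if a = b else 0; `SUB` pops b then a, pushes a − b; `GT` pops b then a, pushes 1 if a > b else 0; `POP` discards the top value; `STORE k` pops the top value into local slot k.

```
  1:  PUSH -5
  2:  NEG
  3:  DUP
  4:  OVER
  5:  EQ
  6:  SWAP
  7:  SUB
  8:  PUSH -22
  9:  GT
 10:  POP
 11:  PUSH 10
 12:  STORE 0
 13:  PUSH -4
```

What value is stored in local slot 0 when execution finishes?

10

PUSH -5  -> -5
NEG      -> 5
DUP      -> 5 5
OVER     -> 5 5 5
EQ       -> 5 1
SWAP     -> 1 5
SUB      -> -4
PUSH -22 -> -4 -22
GT       -> 1
POP      -> (empty)
PUSH 10  -> 10
STORE 0  -> (empty)
PUSH -4  -> -4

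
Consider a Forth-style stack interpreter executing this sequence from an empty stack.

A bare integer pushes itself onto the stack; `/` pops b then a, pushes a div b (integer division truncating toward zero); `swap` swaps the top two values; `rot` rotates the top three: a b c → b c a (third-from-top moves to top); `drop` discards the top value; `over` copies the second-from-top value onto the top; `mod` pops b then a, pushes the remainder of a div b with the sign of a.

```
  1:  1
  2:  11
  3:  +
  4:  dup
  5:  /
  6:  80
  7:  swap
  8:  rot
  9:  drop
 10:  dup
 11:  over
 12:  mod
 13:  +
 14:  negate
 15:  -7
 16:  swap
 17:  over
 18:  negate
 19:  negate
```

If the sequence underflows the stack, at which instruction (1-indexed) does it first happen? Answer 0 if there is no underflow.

1     1
11    1 11
+     12
dup   12 12
/     1
80    1 80
swap  80 1
rot  — needs 3 operands, stack has 2 → underflow

8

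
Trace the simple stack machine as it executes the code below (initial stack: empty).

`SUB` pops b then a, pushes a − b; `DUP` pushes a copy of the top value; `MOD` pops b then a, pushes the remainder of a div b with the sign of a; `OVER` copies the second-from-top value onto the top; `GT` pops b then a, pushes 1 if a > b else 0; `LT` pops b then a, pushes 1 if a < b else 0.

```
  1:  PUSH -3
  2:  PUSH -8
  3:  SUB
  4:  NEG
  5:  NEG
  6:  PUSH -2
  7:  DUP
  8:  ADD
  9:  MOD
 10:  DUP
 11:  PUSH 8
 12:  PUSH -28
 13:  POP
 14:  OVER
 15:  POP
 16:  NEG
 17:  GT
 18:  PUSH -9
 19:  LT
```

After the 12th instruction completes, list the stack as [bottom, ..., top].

PUSH -3  : [-3]
PUSH -8  : [-3, -8]
SUB      : [5]
NEG      : [-5]
NEG      : [5]
PUSH -2  : [5, -2]
DUP      : [5, -2, -2]
ADD      : [5, -4]
MOD      : [1]
DUP      : [1, 1]
PUSH 8   : [1, 1, 8]
PUSH -28 : [1, 1, 8, -28]

[1, 1, 8, -28]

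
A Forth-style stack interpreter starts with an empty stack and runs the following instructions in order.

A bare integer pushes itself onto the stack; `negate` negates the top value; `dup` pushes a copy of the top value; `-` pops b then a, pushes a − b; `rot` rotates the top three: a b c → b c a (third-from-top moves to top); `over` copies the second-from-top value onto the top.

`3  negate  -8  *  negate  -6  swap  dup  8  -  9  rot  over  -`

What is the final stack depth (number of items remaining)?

3      : [3]
negate : [-3]
-8     : [-3, -8]
*      : [24]
negate : [-24]
-6     : [-24, -6]
swap   : [-6, -24]
dup    : [-6, -24, -24]
8      : [-6, -24, -24, 8]
-      : [-6, -24, -32]
9      : [-6, -24, -32, 9]
rot    : [-6, -32, 9, -24]
over   : [-6, -32, 9, -24, 9]
-      : [-6, -32, 9, -33]

4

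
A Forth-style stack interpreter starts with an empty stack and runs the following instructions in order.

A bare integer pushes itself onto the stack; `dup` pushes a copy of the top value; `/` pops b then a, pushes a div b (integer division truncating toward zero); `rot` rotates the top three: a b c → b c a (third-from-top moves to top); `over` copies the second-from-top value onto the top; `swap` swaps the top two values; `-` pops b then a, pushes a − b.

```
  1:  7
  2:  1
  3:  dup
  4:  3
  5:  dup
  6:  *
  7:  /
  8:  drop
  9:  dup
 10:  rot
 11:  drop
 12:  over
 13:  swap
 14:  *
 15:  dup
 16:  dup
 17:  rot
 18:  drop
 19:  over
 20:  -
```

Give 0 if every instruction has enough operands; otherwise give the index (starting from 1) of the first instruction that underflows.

7     [7]
1     [7, 1]
dup   [7, 1, 1]
3     [7, 1, 1, 3]
dup   [7, 1, 1, 3, 3]
*     [7, 1, 1, 9]
/     [7, 1, 0]
drop  [7, 1]
dup   [7, 1, 1]
rot   [1, 1, 7]
drop  [1, 1]
over  [1, 1, 1]
swap  [1, 1, 1]
*     [1, 1]
dup   [1, 1, 1]
dup   [1, 1, 1, 1]
rot   [1, 1, 1, 1]
drop  [1, 1, 1]
over  [1, 1, 1, 1]
-     [1, 1, 0]

0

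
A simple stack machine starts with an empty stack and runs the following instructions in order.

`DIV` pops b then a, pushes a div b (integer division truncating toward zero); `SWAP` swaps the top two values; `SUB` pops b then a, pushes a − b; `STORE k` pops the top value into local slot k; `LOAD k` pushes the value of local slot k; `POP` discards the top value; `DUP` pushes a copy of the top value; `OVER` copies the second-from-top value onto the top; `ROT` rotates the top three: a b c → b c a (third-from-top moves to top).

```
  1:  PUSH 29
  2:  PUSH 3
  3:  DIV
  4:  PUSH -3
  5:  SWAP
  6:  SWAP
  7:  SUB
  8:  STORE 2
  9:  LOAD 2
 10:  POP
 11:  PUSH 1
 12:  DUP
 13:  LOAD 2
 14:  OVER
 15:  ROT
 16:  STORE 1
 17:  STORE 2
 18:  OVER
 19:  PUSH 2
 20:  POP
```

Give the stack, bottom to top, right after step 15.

[1, 12, 1, 1]

PUSH 29 : 29
PUSH 3  : 29 3
DIV     : 9
PUSH -3 : 9 -3
SWAP    : -3 9
SWAP    : 9 -3
SUB     : 12
STORE 2 : (empty)
LOAD 2  : 12
POP     : (empty)
PUSH 1  : 1
DUP     : 1 1
LOAD 2  : 1 1 12
OVER    : 1 1 12 1
ROT     : 1 12 1 1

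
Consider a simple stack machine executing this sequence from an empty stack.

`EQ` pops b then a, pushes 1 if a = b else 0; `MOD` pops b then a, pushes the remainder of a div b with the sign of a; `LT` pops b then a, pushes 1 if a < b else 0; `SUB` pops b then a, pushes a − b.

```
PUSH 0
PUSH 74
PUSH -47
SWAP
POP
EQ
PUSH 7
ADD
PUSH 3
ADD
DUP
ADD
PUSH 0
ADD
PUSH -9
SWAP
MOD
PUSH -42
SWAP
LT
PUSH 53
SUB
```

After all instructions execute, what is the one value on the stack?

-52

PUSH 0    [0]
PUSH 74   [0, 74]
PUSH -47  [0, 74, -47]
SWAP      [0, -47, 74]
POP       [0, -47]
EQ        [0]
PUSH 7    [0, 7]
ADD       [7]
PUSH 3    [7, 3]
ADD       [10]
DUP       [10, 10]
ADD       [20]
PUSH 0    [20, 0]
ADD       [20]
PUSH -9   [20, -9]
SWAP      [-9, 20]
MOD       [-9]
PUSH -42  [-9, -42]
SWAP      [-42, -9]
LT        [1]
PUSH 53   [1, 53]
SUB       [-52]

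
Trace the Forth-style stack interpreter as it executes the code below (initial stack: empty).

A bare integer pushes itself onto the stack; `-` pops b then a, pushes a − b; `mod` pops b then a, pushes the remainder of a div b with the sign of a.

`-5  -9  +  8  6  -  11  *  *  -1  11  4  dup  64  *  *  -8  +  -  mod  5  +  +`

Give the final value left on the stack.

-304

-5  → [-5]
-9  → [-5, -9]
+   → [-14]
8   → [-14, 8]
6   → [-14, 8, 6]
-   → [-14, 2]
11  → [-14, 2, 11]
*   → [-14, 22]
*   → [-308]
-1  → [-308, -1]
11  → [-308, -1, 11]
4   → [-308, -1, 11, 4]
dup → [-308, -1, 11, 4, 4]
64  → [-308, -1, 11, 4, 4, 64]
*   → [-308, -1, 11, 4, 256]
*   → [-308, -1, 11, 1024]
-8  → [-308, -1, 11, 1024, -8]
+   → [-308, -1, 11, 1016]
-   → [-308, -1, -1005]
mod → [-308, -1]
5   → [-308, -1, 5]
+   → [-308, 4]
+   → [-304]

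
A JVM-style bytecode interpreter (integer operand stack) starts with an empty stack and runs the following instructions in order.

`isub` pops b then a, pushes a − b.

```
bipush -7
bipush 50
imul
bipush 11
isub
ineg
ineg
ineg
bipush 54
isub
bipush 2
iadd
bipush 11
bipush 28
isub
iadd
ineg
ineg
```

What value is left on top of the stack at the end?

bipush -7 -> -7
bipush 50 -> -7 50
imul      -> -350
bipush 11 -> -350 11
isub      -> -361
ineg      -> 361
ineg      -> -361
ineg      -> 361
bipush 54 -> 361 54
isub      -> 307
bipush 2  -> 307 2
iadd      -> 309
bipush 11 -> 309 11
bipush 28 -> 309 11 28
isub      -> 309 -17
iadd      -> 292
ineg      -> -292
ineg      -> 292

292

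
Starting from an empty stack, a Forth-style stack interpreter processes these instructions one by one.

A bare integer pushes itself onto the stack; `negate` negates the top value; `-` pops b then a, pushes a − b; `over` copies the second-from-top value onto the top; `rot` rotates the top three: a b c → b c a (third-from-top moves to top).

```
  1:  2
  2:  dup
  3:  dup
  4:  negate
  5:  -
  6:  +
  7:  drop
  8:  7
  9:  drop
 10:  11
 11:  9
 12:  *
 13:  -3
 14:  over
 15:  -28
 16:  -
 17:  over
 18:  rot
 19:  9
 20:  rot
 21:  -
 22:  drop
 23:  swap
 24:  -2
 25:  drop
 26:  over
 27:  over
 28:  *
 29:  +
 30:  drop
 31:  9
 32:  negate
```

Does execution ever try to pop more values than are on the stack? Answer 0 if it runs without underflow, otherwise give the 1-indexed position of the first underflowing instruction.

0

2      : 2
dup    : 2 2
dup    : 2 2 2
negate : 2 2 -2
-      : 2 4
+      : 6
drop   : (empty)
7      : 7
drop   : (empty)
11     : 11
9      : 11 9
*      : 99
-3     : 99 -3
over   : 99 -3 99
-28    : 99 -3 99 -28
-      : 99 -3 127
over   : 99 -3 127 -3
rot    : 99 127 -3 -3
9      : 99 127 -3 -3 9
rot    : 99 127 -3 9 -3
-      : 99 127 -3 12
drop   : 99 127 -3
swap   : 99 -3 127
-2     : 99 -3 127 -2
drop   : 99 -3 127
over   : 99 -3 127 -3
over   : 99 -3 127 -3 127
*      : 99 -3 127 -381
+      : 99 -3 -254
drop   : 99 -3
9      : 99 -3 9
negate : 99 -3 -9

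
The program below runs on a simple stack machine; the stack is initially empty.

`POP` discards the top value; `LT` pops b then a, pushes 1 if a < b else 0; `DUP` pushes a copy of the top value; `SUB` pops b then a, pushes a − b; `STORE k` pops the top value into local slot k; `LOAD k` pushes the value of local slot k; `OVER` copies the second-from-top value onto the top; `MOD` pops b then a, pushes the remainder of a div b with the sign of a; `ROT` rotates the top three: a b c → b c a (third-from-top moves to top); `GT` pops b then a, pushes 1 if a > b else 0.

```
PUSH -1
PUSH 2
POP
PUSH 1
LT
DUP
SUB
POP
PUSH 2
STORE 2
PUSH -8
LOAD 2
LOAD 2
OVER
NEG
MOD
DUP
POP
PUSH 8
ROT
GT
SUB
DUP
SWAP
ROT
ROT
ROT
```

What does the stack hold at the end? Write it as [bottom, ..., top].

PUSH -1  -1
PUSH 2   -1 2
POP      -1
PUSH 1   -1 1
LT       1
DUP      1 1
SUB      0
POP      (empty)
PUSH 2   2
STORE 2  (empty)
PUSH -8  -8
LOAD 2   -8 2
LOAD 2   -8 2 2
OVER     -8 2 2 2
NEG      -8 2 2 -2
MOD      -8 2 0
DUP      -8 2 0 0
POP      -8 2 0
PUSH 8   -8 2 0 8
ROT      -8 0 8 2
GT       -8 0 1
SUB      -8 -1
DUP      -8 -1 -1
SWAP     -8 -1 -1
ROT      -1 -1 -8
ROT      -1 -8 -1
ROT      -8 -1 -1

[-8, -1, -1]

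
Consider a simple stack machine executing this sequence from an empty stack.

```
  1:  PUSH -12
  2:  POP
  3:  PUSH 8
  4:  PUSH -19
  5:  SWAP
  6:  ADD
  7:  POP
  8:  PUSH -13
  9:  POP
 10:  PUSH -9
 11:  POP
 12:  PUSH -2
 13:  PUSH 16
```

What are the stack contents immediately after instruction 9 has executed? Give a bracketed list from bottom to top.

PUSH -12  -12
POP       (empty)
PUSH 8    8
PUSH -19  8 -19
SWAP      -19 8
ADD       -11
POP       (empty)
PUSH -13  -13
POP       (empty)

[]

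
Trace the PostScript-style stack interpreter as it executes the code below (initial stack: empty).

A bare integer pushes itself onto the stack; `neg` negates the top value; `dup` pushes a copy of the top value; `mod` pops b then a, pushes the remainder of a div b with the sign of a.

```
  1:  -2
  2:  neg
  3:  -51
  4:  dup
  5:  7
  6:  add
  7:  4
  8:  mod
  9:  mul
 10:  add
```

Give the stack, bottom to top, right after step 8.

-2  → -2
neg → 2
-51 → 2 -51
dup → 2 -51 -51
7   → 2 -51 -51 7
add → 2 -51 -44
4   → 2 -51 -44 4
mod → 2 -51 0

[2, -51, 0]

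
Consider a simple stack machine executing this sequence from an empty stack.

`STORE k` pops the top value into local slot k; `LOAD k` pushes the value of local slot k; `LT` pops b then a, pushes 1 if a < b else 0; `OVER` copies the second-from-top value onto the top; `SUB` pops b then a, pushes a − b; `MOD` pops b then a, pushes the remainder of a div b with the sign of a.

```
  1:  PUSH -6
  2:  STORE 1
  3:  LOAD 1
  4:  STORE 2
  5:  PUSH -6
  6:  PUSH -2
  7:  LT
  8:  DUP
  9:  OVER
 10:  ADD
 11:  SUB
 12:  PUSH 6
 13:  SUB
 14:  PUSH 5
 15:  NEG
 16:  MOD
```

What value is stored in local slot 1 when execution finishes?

-6

PUSH -6 : [-6]
STORE 1 : []
LOAD 1  : [-6]
STORE 2 : []
PUSH -6 : [-6]
PUSH -2 : [-6, -2]
LT      : [1]
DUP     : [1, 1]
OVER    : [1, 1, 1]
ADD     : [1, 2]
SUB     : [-1]
PUSH 6  : [-1, 6]
SUB     : [-7]
PUSH 5  : [-7, 5]
NEG     : [-7, -5]
MOD     : [-2]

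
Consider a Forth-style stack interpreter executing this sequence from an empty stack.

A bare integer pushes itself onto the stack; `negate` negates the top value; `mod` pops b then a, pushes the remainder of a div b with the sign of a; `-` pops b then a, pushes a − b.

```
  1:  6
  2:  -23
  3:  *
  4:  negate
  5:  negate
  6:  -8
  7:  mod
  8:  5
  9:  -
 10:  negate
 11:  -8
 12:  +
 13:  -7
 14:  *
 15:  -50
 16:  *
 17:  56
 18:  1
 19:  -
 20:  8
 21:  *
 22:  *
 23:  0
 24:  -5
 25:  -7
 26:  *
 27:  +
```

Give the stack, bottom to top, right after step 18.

6      : 6
-23    : 6 -23
*      : -138
negate : 138
negate : -138
-8     : -138 -8
mod    : -2
5      : -2 5
-      : -7
negate : 7
-8     : 7 -8
+      : -1
-7     : -1 -7
*      : 7
-50    : 7 -50
*      : -350
56     : -350 56
1      : -350 56 1

[-350, 56, 1]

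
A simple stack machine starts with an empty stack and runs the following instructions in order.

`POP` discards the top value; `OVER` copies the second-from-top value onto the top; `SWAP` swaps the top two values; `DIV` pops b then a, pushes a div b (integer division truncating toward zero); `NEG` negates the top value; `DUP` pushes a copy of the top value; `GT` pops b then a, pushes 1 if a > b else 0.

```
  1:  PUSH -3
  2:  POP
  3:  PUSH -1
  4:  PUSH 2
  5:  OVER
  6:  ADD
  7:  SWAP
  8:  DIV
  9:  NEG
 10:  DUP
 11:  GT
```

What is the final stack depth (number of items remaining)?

1

PUSH -3 -> -3
POP     -> (empty)
PUSH -1 -> -1
PUSH 2  -> -1 2
OVER    -> -1 2 -1
ADD     -> -1 1
SWAP    -> 1 -1
DIV     -> -1
NEG     -> 1
DUP     -> 1 1
GT      -> 0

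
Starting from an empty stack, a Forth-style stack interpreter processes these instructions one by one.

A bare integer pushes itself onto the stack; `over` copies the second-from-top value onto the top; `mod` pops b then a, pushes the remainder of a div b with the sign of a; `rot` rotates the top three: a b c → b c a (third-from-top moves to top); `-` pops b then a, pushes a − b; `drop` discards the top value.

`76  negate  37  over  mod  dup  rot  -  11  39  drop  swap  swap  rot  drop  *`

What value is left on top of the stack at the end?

76     → 76
negate → -76
37     → -76 37
over   → -76 37 -76
mod    → -76 37
dup    → -76 37 37
rot    → 37 37 -76
-      → 37 113
11     → 37 113 11
39     → 37 113 11 39
drop   → 37 113 11
swap   → 37 11 113
swap   → 37 113 11
rot    → 113 11 37
drop   → 113 11
*      → 1243

1243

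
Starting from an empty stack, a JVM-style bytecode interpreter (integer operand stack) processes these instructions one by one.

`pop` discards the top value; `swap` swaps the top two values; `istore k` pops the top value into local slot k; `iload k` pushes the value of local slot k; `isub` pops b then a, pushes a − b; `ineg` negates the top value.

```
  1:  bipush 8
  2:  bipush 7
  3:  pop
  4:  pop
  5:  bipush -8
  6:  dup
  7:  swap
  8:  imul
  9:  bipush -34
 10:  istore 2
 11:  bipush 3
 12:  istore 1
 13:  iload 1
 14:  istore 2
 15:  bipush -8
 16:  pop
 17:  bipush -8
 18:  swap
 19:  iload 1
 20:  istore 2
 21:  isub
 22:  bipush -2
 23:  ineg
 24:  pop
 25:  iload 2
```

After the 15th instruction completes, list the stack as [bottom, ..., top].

bipush 8   -> 8
bipush 7   -> 8 7
pop        -> 8
pop        -> (empty)
bipush -8  -> -8
dup        -> -8 -8
swap       -> -8 -8
imul       -> 64
bipush -34 -> 64 -34
istore 2   -> 64
bipush 3   -> 64 3
istore 1   -> 64
iload 1    -> 64 3
istore 2   -> 64
bipush -8  -> 64 -8

[64, -8]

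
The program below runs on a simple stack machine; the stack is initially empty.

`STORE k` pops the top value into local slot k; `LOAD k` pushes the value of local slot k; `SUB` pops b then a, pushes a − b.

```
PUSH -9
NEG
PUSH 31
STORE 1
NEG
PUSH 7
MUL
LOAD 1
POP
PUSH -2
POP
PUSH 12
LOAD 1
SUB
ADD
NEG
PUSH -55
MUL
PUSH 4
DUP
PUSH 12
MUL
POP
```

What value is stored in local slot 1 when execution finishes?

31

PUSH -9  -> -9
NEG      -> 9
PUSH 31  -> 9 31
STORE 1  -> 9
NEG      -> -9
PUSH 7   -> -9 7
MUL      -> -63
LOAD 1   -> -63 31
POP      -> -63
PUSH -2  -> -63 -2
POP      -> -63
PUSH 12  -> -63 12
LOAD 1   -> -63 12 31
SUB      -> -63 -19
ADD      -> -82
NEG      -> 82
PUSH -55 -> 82 -55
MUL      -> -4510
PUSH 4   -> -4510 4
DUP      -> -4510 4 4
PUSH 12  -> -4510 4 4 12
MUL      -> -4510 4 48
POP      -> -4510 4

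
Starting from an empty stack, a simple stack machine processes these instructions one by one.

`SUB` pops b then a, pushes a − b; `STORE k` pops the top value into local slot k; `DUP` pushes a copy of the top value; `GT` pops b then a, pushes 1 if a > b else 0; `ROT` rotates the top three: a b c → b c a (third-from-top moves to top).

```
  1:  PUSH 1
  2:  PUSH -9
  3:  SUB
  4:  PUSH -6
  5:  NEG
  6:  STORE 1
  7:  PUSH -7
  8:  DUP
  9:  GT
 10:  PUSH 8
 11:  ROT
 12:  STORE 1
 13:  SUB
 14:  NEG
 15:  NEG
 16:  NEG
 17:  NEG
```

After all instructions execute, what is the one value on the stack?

-8

PUSH 1  : [1]
PUSH -9 : [1, -9]
SUB     : [10]
PUSH -6 : [10, -6]
NEG     : [10, 6]
STORE 1 : [10]
PUSH -7 : [10, -7]
DUP     : [10, -7, -7]
GT      : [10, 0]
PUSH 8  : [10, 0, 8]
ROT     : [0, 8, 10]
STORE 1 : [0, 8]
SUB     : [-8]
NEG     : [8]
NEG     : [-8]
NEG     : [8]
NEG     : [-8]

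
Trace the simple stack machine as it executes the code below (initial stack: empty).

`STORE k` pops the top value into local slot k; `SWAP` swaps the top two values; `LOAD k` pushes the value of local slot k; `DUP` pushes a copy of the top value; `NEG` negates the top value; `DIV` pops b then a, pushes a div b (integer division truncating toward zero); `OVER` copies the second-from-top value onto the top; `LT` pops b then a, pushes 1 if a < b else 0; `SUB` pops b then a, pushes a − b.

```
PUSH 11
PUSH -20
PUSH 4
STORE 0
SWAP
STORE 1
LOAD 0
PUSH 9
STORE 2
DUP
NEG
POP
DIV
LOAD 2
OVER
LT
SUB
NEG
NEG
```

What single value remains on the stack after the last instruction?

PUSH 11  : 11
PUSH -20 : 11 -20
PUSH 4   : 11 -20 4
STORE 0  : 11 -20
SWAP     : -20 11
STORE 1  : -20
LOAD 0   : -20 4
PUSH 9   : -20 4 9
STORE 2  : -20 4
DUP      : -20 4 4
NEG      : -20 4 -4
POP      : -20 4
DIV      : -5
LOAD 2   : -5 9
OVER     : -5 9 -5
LT       : -5 0
SUB      : -5
NEG      : 5
NEG      : -5

-5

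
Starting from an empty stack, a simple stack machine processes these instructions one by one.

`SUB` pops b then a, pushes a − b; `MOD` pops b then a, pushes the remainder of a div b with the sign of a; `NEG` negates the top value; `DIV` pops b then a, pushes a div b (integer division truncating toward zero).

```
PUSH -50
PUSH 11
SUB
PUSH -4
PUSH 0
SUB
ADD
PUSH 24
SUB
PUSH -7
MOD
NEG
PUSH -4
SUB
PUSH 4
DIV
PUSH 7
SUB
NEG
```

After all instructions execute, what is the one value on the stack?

PUSH -50 → [-50]
PUSH 11  → [-50, 11]
SUB      → [-61]
PUSH -4  → [-61, -4]
PUSH 0   → [-61, -4, 0]
SUB      → [-61, -4]
ADD      → [-65]
PUSH 24  → [-65, 24]
SUB      → [-89]
PUSH -7  → [-89, -7]
MOD      → [-5]
NEG      → [5]
PUSH -4  → [5, -4]
SUB      → [9]
PUSH 4   → [9, 4]
DIV      → [2]
PUSH 7   → [2, 7]
SUB      → [-5]
NEG      → [5]

5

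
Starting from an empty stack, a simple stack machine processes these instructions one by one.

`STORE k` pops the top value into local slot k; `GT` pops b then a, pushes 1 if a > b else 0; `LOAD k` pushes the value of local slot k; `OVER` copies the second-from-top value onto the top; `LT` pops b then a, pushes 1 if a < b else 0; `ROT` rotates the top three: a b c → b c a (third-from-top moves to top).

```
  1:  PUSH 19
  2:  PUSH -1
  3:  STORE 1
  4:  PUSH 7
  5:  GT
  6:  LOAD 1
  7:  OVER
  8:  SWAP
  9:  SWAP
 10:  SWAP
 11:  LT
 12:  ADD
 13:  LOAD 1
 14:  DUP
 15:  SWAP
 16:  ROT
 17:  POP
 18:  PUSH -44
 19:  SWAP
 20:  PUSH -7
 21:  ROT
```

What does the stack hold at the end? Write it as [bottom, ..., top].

[-1, -1, -7, -44]

PUSH 19   19
PUSH -1   19 -1
STORE 1   19
PUSH 7    19 7
GT        1
LOAD 1    1 -1
OVER      1 -1 1
SWAP      1 1 -1
SWAP      1 -1 1
SWAP      1 1 -1
LT        1 0
ADD       1
LOAD 1    1 -1
DUP       1 -1 -1
SWAP      1 -1 -1
ROT       -1 -1 1
POP       -1 -1
PUSH -44  -1 -1 -44
SWAP      -1 -44 -1
PUSH -7   -1 -44 -1 -7
ROT       -1 -1 -7 -44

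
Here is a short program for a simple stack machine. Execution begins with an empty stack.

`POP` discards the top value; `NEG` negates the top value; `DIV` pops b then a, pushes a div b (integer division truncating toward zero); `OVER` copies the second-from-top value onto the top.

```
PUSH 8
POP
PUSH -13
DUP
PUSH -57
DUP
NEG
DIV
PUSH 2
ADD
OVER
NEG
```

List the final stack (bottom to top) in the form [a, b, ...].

PUSH 8    [8]
POP       []
PUSH -13  [-13]
DUP       [-13, -13]
PUSH -57  [-13, -13, -57]
DUP       [-13, -13, -57, -57]
NEG       [-13, -13, -57, 57]
DIV       [-13, -13, -1]
PUSH 2    [-13, -13, -1, 2]
ADD       [-13, -13, 1]
OVER      [-13, -13, 1, -13]
NEG       [-13, -13, 1, 13]

[-13, -13, 1, 13]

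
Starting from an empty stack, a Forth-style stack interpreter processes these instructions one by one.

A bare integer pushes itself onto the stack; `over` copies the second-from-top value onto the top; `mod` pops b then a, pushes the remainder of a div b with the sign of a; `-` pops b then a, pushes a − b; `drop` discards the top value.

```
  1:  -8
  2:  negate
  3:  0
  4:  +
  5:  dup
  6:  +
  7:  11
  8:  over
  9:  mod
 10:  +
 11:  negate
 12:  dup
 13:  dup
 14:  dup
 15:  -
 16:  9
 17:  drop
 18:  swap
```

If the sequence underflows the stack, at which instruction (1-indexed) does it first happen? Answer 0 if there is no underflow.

0

-8     → [-8]
negate → [8]
0      → [8, 0]
+      → [8]
dup    → [8, 8]
+      → [16]
11     → [16, 11]
over   → [16, 11, 16]
mod    → [16, 11]
+      → [27]
negate → [-27]
dup    → [-27, -27]
dup    → [-27, -27, -27]
dup    → [-27, -27, -27, -27]
-      → [-27, -27, 0]
9      → [-27, -27, 0, 9]
drop   → [-27, -27, 0]
swap   → [-27, 0, -27]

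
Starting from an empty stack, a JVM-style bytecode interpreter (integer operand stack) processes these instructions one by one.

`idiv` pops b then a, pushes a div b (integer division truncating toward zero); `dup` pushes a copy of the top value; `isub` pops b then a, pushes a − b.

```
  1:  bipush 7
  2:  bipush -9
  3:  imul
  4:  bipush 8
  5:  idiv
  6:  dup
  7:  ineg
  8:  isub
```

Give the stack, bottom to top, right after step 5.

[-7]

bipush 7  -> [7]
bipush -9 -> [7, -9]
imul      -> [-63]
bipush 8  -> [-63, 8]
idiv      -> [-7]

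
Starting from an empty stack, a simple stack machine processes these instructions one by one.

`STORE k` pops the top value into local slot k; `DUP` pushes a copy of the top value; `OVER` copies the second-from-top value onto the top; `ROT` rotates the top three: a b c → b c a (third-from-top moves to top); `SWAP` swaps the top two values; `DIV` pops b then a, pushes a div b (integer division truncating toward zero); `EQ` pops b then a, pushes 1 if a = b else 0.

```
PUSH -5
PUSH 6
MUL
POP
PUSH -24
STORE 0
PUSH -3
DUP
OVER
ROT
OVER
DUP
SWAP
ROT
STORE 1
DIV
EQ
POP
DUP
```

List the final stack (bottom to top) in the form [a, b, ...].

[-3, -3]

PUSH -5  → [-5]
PUSH 6   → [-5, 6]
MUL      → [-30]
POP      → []
PUSH -24 → [-24]
STORE 0  → []
PUSH -3  → [-3]
DUP      → [-3, -3]
OVER     → [-3, -3, -3]
ROT      → [-3, -3, -3]
OVER     → [-3, -3, -3, -3]
DUP      → [-3, -3, -3, -3, -3]
SWAP     → [-3, -3, -3, -3, -3]
ROT      → [-3, -3, -3, -3, -3]
STORE 1  → [-3, -3, -3, -3]
DIV      → [-3, -3, 1]
EQ       → [-3, 0]
POP      → [-3]
DUP      → [-3, -3]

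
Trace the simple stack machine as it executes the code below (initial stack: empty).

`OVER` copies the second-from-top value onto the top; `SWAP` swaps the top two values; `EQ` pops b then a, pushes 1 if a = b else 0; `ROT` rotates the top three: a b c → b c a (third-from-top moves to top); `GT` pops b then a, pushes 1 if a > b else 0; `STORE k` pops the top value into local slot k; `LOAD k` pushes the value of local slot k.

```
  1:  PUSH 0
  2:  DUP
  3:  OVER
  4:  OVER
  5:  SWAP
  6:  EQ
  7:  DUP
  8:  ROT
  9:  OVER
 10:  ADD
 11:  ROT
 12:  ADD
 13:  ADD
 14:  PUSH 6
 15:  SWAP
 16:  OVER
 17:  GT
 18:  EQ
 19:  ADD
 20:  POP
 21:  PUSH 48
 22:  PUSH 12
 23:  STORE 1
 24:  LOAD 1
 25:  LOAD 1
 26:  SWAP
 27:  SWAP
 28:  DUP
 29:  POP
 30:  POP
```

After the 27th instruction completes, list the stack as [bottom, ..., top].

PUSH 0   0
DUP      0 0
OVER     0 0 0
OVER     0 0 0 0
SWAP     0 0 0 0
EQ       0 0 1
DUP      0 0 1 1
ROT      0 1 1 0
OVER     0 1 1 0 1
ADD      0 1 1 1
ROT      0 1 1 1
ADD      0 1 2
ADD      0 3
PUSH 6   0 3 6
SWAP     0 6 3
OVER     0 6 3 6
GT       0 6 0
EQ       0 0
ADD      0
POP      (empty)
PUSH 48  48
PUSH 12  48 12
STORE 1  48
LOAD 1   48 12
LOAD 1   48 12 12
SWAP     48 12 12
SWAP     48 12 12

[48, 12, 12]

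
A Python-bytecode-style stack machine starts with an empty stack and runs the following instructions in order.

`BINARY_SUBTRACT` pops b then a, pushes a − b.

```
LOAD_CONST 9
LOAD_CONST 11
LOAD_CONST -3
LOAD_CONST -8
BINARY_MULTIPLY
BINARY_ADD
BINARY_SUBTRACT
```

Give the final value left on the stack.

LOAD_CONST 9    -> [9]
LOAD_CONST 11   -> [9, 11]
LOAD_CONST -3   -> [9, 11, -3]
LOAD_CONST -8   -> [9, 11, -3, -8]
BINARY_MULTIPLY -> [9, 11, 24]
BINARY_ADD      -> [9, 35]
BINARY_SUBTRACT -> [-26]

-26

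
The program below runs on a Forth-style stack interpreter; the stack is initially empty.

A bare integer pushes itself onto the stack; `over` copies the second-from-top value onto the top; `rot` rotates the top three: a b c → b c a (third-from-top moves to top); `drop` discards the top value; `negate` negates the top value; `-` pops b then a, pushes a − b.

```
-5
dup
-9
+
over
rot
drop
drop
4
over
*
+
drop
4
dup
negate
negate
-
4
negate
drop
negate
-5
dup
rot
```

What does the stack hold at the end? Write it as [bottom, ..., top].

-5     -> [-5]
dup    -> [-5, -5]
-9     -> [-5, -5, -9]
+      -> [-5, -14]
over   -> [-5, -14, -5]
rot    -> [-14, -5, -5]
drop   -> [-14, -5]
drop   -> [-14]
4      -> [-14, 4]
over   -> [-14, 4, -14]
*      -> [-14, -56]
+      -> [-70]
drop   -> []
4      -> [4]
dup    -> [4, 4]
negate -> [4, -4]
negate -> [4, 4]
-      -> [0]
4      -> [0, 4]
negate -> [0, -4]
drop   -> [0]
negate -> [0]
-5     -> [0, -5]
dup    -> [0, -5, -5]
rot    -> [-5, -5, 0]

[-5, -5, 0]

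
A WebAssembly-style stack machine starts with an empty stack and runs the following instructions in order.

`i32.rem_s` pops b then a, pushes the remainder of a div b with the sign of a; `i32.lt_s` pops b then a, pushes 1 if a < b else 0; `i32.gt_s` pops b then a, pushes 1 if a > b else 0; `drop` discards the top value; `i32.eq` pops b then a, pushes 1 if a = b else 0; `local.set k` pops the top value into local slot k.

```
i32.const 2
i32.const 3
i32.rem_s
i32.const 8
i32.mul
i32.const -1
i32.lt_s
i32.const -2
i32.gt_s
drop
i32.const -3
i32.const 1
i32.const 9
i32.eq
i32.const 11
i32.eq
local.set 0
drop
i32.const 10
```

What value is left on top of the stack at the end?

i32.const 2  -> 2
i32.const 3  -> 2 3
i32.rem_s    -> 2
i32.const 8  -> 2 8
i32.mul      -> 16
i32.const -1 -> 16 -1
i32.lt_s     -> 0
i32.const -2 -> 0 -2
i32.gt_s     -> 1
drop         -> (empty)
i32.const -3 -> -3
i32.const 1  -> -3 1
i32.const 9  -> -3 1 9
i32.eq       -> -3 0
i32.const 11 -> -3 0 11
i32.eq       -> -3 0
local.set 0  -> -3
drop         -> (empty)
i32.const 10 -> 10

10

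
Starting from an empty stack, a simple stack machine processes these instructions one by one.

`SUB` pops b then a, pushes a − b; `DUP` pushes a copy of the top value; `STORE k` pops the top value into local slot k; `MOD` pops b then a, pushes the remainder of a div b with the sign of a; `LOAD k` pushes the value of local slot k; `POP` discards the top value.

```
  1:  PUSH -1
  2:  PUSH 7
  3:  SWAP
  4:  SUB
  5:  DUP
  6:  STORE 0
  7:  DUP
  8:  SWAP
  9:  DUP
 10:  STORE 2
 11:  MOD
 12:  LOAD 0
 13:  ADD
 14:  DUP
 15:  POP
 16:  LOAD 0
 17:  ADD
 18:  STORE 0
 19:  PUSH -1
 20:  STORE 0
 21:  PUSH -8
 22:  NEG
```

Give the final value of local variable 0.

PUSH -1  -1
PUSH 7   -1 7
SWAP     7 -1
SUB      8
DUP      8 8
STORE 0  8
DUP      8 8
SWAP     8 8
DUP      8 8 8
STORE 2  8 8
MOD      0
LOAD 0   0 8
ADD      8
DUP      8 8
POP      8
LOAD 0   8 8
ADD      16
STORE 0  (empty)
PUSH -1  -1
STORE 0  (empty)
PUSH -8  -8
NEG      8

-1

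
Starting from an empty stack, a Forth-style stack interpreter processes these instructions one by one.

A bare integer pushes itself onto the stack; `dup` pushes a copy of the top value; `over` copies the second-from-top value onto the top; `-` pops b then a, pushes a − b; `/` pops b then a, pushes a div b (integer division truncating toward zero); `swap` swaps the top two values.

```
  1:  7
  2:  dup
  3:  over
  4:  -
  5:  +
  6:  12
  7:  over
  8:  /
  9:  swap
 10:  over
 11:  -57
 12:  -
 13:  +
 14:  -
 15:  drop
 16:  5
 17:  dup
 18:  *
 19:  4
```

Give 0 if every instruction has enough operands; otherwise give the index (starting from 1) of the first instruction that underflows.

0

7    → [7]
dup  → [7, 7]
over → [7, 7, 7]
-    → [7, 0]
+    → [7]
12   → [7, 12]
over → [7, 12, 7]
/    → [7, 1]
swap → [1, 7]
over → [1, 7, 1]
-57  → [1, 7, 1, -57]
-    → [1, 7, 58]
+    → [1, 65]
-    → [-64]
drop → []
5    → [5]
dup  → [5, 5]
*    → [25]
4    → [25, 4]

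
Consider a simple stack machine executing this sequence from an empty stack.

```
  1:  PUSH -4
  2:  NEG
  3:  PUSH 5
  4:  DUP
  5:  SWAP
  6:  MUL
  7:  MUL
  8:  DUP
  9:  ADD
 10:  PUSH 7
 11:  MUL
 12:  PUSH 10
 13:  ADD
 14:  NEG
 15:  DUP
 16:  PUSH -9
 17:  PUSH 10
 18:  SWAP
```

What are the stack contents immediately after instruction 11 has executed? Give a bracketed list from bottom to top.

[1400]

PUSH -4 -> -4
NEG     -> 4
PUSH 5  -> 4 5
DUP     -> 4 5 5
SWAP    -> 4 5 5
MUL     -> 4 25
MUL     -> 100
DUP     -> 100 100
ADD     -> 200
PUSH 7  -> 200 7
MUL     -> 1400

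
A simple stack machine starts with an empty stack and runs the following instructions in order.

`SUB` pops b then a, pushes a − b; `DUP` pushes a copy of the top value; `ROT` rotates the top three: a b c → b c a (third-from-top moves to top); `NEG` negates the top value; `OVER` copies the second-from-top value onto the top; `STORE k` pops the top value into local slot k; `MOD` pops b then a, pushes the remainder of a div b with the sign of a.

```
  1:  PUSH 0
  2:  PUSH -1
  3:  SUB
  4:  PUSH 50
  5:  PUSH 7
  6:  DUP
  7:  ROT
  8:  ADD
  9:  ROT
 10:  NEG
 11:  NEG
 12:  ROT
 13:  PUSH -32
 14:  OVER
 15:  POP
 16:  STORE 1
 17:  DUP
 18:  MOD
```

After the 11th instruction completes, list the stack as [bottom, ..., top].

PUSH 0  : 0
PUSH -1 : 0 -1
SUB     : 1
PUSH 50 : 1 50
PUSH 7  : 1 50 7
DUP     : 1 50 7 7
ROT     : 1 7 7 50
ADD     : 1 7 57
ROT     : 7 57 1
NEG     : 7 57 -1
NEG     : 7 57 1

[7, 57, 1]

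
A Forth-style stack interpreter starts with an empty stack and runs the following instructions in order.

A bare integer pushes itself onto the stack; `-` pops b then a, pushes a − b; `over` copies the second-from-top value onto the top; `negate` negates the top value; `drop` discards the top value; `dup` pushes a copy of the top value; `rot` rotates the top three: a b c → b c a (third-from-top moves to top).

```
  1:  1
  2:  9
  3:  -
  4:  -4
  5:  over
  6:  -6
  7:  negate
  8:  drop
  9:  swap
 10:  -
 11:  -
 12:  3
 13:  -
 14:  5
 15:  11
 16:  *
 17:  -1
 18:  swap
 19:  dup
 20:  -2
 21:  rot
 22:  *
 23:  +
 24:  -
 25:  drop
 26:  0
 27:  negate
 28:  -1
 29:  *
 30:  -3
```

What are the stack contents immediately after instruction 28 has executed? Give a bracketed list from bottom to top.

[-7, 0, -1]

1      → 1
9      → 1 9
-      → -8
-4     → -8 -4
over   → -8 -4 -8
-6     → -8 -4 -8 -6
negate → -8 -4 -8 6
drop   → -8 -4 -8
swap   → -8 -8 -4
-      → -8 -4
-      → -4
3      → -4 3
-      → -7
5      → -7 5
11     → -7 5 11
*      → -7 55
-1     → -7 55 -1
swap   → -7 -1 55
dup    → -7 -1 55 55
-2     → -7 -1 55 55 -2
rot    → -7 -1 55 -2 55
*      → -7 -1 55 -110
+      → -7 -1 -55
-      → -7 54
drop   → -7
0      → -7 0
negate → -7 0
-1     → -7 0 -1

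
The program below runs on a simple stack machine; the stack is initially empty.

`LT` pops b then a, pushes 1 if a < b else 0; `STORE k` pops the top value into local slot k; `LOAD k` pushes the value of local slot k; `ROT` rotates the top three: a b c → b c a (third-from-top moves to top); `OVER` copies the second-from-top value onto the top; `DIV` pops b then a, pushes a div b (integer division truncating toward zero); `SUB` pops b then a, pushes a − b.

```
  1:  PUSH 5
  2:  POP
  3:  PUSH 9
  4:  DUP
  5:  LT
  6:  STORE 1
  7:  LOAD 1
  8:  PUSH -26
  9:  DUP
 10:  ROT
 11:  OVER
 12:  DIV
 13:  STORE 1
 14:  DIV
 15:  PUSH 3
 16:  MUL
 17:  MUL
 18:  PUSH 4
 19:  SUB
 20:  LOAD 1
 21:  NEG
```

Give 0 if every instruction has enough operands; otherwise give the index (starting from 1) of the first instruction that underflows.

17

PUSH 5    [5]
POP       []
PUSH 9    [9]
DUP       [9, 9]
LT        [0]
STORE 1   []
LOAD 1    [0]
PUSH -26  [0, -26]
DUP       [0, -26, -26]
ROT       [-26, -26, 0]
OVER      [-26, -26, 0, -26]
DIV       [-26, -26, 0]
STORE 1   [-26, -26]
DIV       [1]
PUSH 3    [1, 3]
MUL       [3]
MUL  — needs 2 operands, stack has 1 → underflow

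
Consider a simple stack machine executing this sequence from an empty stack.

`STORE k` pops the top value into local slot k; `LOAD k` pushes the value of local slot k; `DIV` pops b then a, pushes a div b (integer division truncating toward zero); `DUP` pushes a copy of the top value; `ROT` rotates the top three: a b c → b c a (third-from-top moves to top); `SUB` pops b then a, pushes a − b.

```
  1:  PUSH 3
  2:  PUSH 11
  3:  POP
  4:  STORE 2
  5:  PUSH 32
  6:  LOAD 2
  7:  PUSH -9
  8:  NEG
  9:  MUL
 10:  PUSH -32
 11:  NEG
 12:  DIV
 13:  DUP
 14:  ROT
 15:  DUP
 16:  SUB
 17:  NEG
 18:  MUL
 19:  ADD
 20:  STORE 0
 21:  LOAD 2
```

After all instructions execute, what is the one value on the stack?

3

PUSH 3    3
PUSH 11   3 11
POP       3
STORE 2   (empty)
PUSH 32   32
LOAD 2    32 3
PUSH -9   32 3 -9
NEG       32 3 9
MUL       32 27
PUSH -32  32 27 -32
NEG       32 27 32
DIV       32 0
DUP       32 0 0
ROT       0 0 32
DUP       0 0 32 32
SUB       0 0 0
NEG       0 0 0
MUL       0 0
ADD       0
STORE 0   (empty)
LOAD 2    3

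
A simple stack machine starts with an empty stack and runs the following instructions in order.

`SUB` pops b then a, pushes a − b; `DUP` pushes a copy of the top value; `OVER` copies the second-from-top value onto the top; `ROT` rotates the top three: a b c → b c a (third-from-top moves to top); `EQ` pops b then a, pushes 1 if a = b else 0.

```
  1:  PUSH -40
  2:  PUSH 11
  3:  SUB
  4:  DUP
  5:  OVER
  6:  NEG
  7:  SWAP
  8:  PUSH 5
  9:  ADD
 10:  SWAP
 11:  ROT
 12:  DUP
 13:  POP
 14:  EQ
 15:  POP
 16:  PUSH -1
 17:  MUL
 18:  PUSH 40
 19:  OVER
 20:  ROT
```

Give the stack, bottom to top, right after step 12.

[-46, 51, -51, -51]

PUSH -40  [-40]
PUSH 11   [-40, 11]
SUB       [-51]
DUP       [-51, -51]
OVER      [-51, -51, -51]
NEG       [-51, -51, 51]
SWAP      [-51, 51, -51]
PUSH 5    [-51, 51, -51, 5]
ADD       [-51, 51, -46]
SWAP      [-51, -46, 51]
ROT       [-46, 51, -51]
DUP       [-46, 51, -51, -51]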